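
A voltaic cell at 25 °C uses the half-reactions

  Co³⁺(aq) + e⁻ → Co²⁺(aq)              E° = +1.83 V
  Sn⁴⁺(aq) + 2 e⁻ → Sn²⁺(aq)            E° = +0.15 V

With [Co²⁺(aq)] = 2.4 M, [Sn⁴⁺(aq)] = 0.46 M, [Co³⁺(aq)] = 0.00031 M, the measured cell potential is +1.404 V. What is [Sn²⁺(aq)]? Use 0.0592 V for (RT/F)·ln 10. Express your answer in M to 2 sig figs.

Co³⁺/Co²⁺ is the cathode (higher E°); E°cell = +1.83 − (+0.15) = +1.68 V with n = 2.
From the Nernst equation, log Q = n(E° − E)/0.0592 = 2·(+1.68 − (+1.404))/0.0592 = 9.324.
The balanced reaction is 2 Co³⁺(aq) + Sn²⁺(aq) → 2 Co²⁺(aq) + Sn⁴⁺(aq), so Q = ([Co²⁺(aq)]^2·[Sn⁴⁺(aq)]) / ([Co³⁺(aq)]^2·[Sn²⁺(aq)]).
Solving for the unknown gives log [Sn²⁺(aq)] = −1.884, so [Sn²⁺(aq)] ≈ 0.013 M.

0.013 M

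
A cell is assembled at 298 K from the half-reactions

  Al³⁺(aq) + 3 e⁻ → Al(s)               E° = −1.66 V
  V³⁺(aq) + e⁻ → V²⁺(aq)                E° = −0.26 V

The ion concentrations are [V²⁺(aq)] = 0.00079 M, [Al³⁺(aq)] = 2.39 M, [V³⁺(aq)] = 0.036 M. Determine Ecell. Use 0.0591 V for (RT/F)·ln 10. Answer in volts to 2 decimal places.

V³⁺/V²⁺ is reduced (cathode, E° = −0.26 V) and Al³⁺/Al is oxidized (anode).
E°cell = E°cat − E°an = −0.26 − (−1.66) = +1.40 V; n = 3.
Balancing gives 3 V³⁺(aq) + Al(s) → 3 V²⁺(aq) + Al³⁺(aq); hence Q = ([V²⁺(aq)]^3·[Al³⁺(aq)]) / [V³⁺(aq)]^3 = 2.53×10^−5 (log Q = −4.598).
By the Nernst equation, E = +1.40 − (0.0591/3)·(−4.598) = +1.49 V.

+1.49 V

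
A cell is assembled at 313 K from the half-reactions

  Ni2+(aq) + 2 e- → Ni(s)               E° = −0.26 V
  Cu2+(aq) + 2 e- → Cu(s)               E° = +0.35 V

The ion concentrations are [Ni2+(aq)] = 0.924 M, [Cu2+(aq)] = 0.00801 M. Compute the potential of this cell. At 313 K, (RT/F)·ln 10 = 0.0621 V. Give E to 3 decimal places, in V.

+0.546 V

Cu²⁺/Cu is reduced (cathode, E° = +0.35 V) and Ni²⁺/Ni is oxidized (anode).
E°cell = +0.35 − (−0.26) = +0.61 V, with n = 2 electrons transferred.
For the overall reaction Cu2+(aq) + Ni(s) → Cu(s) + Ni2+(aq), Q = [Ni2+(aq)] / [Cu2+(aq)] = 115, giving log Q = 2.062.
By the Nernst equation, E = +0.61 − (0.0621/2)·(2.062) = +0.546 V.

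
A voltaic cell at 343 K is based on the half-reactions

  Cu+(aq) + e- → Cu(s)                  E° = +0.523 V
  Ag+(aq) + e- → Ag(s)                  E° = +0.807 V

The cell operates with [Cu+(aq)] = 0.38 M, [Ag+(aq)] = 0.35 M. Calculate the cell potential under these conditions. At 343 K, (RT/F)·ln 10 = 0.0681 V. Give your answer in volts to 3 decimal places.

+0.282 V

The Ag⁺/Ag couple has the more positive E°, so it is the cathode; Cu⁺/Cu is the anode.
E°cell = E°cat − E°an = +0.807 − (+0.523) = +0.284 V; n = 1.
For the overall reaction Ag+(aq) + Cu(s) → Ag(s) + Cu+(aq), Q = [Cu+(aq)] / [Ag+(aq)] = 1.09, giving log Q = 0.036.
E = E° − (0.0681/n)·log Q = +0.284 − (0.0681/1)(0.036) = +0.282 V.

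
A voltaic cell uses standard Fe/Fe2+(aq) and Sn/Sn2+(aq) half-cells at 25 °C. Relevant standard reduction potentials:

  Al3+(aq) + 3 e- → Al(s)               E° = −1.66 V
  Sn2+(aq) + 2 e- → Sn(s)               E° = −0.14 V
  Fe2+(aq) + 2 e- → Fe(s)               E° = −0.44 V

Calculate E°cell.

+0.30 V

Of the two couples in this cell, the one with the more positive reduction potential is reduced at the cathode: here that is Sn²⁺/Sn (−0.14 V); Fe²⁺/Fe (−0.44 V) is the anode.
E°cell = E°(cathode) − E°(anode) = −0.14 − (−0.44) = +0.30 V.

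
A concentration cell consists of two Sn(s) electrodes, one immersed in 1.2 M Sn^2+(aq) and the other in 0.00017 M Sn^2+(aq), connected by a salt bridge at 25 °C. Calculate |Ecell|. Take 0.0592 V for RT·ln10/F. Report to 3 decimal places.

For a concentration cell E°cell = 0, since both electrodes use the same couple.
The compartment with the higher Sn^2+(aq) concentration (1.2 M) acts as the cathode; ions are reduced there and produced at the dilute (0.00017 M) anode.
With n = 2, Ecell = −(0.0592/2)·log([dilute]/[conc]) = −(0.0592/2)·log(0.00017/1.2) = +0.114 V.

0.114 V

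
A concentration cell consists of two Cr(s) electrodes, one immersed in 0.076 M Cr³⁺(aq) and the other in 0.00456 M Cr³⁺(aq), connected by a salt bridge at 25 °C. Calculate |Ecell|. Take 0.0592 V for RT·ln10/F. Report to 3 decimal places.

For a concentration cell E°cell = 0, since both electrodes use the same couple.
The compartment with the higher Cr³⁺(aq) concentration (0.076 M) acts as the cathode; ions are reduced there and produced at the dilute (0.00456 M) anode.
With n = 3, Ecell = −(0.0592/3)·log([dilute]/[conc]) = −(0.0592/3)·log(0.00456/0.076) = +0.024 V.

0.024 V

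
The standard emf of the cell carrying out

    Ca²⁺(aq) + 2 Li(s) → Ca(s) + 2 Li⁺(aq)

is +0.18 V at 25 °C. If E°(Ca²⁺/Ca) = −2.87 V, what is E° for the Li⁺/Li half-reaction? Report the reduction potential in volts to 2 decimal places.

−3.05 V

In the reaction as written the Ca²⁺/Ca couple is reduced (cathode) and Li⁺/Li is oxidized (anode), so E°cell = E°(Ca²⁺/Ca) − E°(Li⁺/Li).
E°(Li⁺/Li) = E°(cathode) − E°cell = −2.87 − (+0.18) = −3.05 V.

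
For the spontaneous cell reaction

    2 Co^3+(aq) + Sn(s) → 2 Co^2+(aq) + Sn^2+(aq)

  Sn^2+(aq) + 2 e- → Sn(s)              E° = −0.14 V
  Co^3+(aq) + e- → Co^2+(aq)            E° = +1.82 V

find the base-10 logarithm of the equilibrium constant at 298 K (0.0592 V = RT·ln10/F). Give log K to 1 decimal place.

The Co³⁺/Co²⁺ couple is reduced (cathode); E°cell = +1.82 − (−0.14) = +1.96 V with n = 2.
At equilibrium E = 0, so log K = nE°cell / 0.0592 = (2)(+1.96) / 0.0592 = 66.2.

log K = 66.2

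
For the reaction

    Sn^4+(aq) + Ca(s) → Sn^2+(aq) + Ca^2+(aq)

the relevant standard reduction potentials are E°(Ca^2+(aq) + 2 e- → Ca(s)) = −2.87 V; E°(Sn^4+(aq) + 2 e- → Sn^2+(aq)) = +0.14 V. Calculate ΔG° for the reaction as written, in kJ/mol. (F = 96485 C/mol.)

In the reaction as written Sn^4+(aq) is reduced, so the Sn⁴⁺/Sn²⁺ couple is the cathode and Ca²⁺/Ca is the anode.
E°cell = +0.14 − (−2.87) = +3.01 V; balancing electrons gives n = 2.
ΔG° = −nFE°cell = −(2)(96485)(+3.01) J/mol = −581 kJ/mol.

−581 kJ/mol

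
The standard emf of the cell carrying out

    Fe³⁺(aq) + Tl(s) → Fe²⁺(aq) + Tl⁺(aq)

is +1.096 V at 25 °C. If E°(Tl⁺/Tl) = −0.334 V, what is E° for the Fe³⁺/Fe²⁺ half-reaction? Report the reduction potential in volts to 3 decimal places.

In the reaction as written the Fe³⁺/Fe²⁺ couple is reduced (cathode) and Tl⁺/Tl is oxidized (anode), so E°cell = E°(Fe³⁺/Fe²⁺) − E°(Tl⁺/Tl).
E°(Fe³⁺/Fe²⁺) = E°cell + E°(anode) = +1.096 + (−0.334) = +0.762 V.

+0.762 V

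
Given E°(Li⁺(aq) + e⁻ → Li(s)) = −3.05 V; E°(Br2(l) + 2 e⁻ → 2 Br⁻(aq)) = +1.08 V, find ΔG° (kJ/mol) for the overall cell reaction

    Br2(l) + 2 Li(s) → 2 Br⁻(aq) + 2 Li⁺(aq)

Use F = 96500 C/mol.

In the reaction as written Br2(l) is reduced, so the Br₂/Br⁻ couple is the cathode and Li⁺/Li is the anode.
E°cell = +1.08 − (−3.05) = +4.13 V; balancing electrons gives n = 2.
ΔG° = −nFE°cell = −(2)(96500)(+4.13) J/mol = −797 kJ/mol.

−797 kJ/mol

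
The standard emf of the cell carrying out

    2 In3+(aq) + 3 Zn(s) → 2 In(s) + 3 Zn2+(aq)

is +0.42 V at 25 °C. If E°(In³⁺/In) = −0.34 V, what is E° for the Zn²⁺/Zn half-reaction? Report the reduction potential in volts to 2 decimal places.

−0.76 V

In the reaction as written the In³⁺/In couple is reduced (cathode) and Zn²⁺/Zn is oxidized (anode), so E°cell = E°(In³⁺/In) − E°(Zn²⁺/Zn).
E°(Zn²⁺/Zn) = E°(cathode) − E°cell = −0.34 − (+0.42) = −0.76 V.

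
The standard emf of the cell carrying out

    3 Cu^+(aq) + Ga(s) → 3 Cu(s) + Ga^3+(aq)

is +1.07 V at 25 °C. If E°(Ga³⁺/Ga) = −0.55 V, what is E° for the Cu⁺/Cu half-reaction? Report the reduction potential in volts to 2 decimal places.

+0.52 V

In the reaction as written the Cu⁺/Cu couple is reduced (cathode) and Ga³⁺/Ga is oxidized (anode), so E°cell = E°(Cu⁺/Cu) − E°(Ga³⁺/Ga).
E°(Cu⁺/Cu) = E°cell + E°(anode) = +1.07 + (−0.55) = +0.52 V.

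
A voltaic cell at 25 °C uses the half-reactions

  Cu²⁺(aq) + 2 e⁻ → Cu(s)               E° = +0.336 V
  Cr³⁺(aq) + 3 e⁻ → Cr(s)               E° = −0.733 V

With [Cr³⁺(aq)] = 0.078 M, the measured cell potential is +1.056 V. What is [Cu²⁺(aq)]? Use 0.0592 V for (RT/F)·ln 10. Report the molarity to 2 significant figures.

The Cu²⁺/Cu couple has the larger reduction potential, so it is the cathode: E°cell = +0.336 − (−0.733) = +1.069 V and n = 6.
Since E = E° − (0.0592/n)·log Q, log Q = n(E° − E)/0.0592 = 1.318.
Balancing electrons gives 3 Cu²⁺(aq) + 2 Cr(s) → 3 Cu(s) + 2 Cr³⁺(aq); thus Q = [Cr³⁺(aq)]^2 / [Cu²⁺(aq)]^3.
Isolating [Cu²⁺(aq)] in Q = 10^{1.318} yields log [Cu²⁺(aq)] = −1.178, i.e. 0.066 M.

0.066 M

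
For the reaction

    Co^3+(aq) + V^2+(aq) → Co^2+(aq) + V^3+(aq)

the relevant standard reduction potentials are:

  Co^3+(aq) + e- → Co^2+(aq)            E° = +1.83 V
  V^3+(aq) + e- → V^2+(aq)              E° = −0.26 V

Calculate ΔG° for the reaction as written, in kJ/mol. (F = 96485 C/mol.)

In the reaction as written Co^3+(aq) is reduced, so the Co³⁺/Co²⁺ couple is the cathode and V³⁺/V²⁺ is the anode.
E°cell = +1.83 − (−0.26) = +2.09 V; balancing electrons gives n = 1.
ΔG° = −nFE°cell = −(1)(96485)(+2.09) J/mol = −202 kJ/mol.

−202 kJ/mol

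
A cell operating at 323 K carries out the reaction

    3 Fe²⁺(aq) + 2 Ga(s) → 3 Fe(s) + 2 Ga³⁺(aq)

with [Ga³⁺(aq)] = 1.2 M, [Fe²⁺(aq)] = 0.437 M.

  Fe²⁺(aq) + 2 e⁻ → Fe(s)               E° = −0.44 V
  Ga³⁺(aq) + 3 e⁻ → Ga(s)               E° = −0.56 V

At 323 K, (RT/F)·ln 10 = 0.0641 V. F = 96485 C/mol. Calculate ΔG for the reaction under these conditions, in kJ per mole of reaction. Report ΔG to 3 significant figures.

The standard cell potential is −0.44 − (−0.56) = +0.12 V, with n = 6 electrons in the balanced equation.
Q = [Ga³⁺(aq)]^2 / [Fe²⁺(aq)]^3 = 17.3, so log Q = 1.237 and E = +0.12 − (0.0641/6)(1.237) = +0.1068 V.
ΔG = −nFE = −(6)(96485)(+0.1068) J/mol = −61.8 kJ/mol.

−61.8 kJ/mol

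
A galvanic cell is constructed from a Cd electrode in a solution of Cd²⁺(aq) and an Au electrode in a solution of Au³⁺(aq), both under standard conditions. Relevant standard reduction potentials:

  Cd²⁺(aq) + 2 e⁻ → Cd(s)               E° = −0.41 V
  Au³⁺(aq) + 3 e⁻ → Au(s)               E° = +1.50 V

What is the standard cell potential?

Of the two couples in this cell, the one with the more positive reduction potential is reduced at the cathode: here that is Au³⁺/Au (+1.50 V); Cd²⁺/Cd (−0.41 V) is the anode.
E°cell = E°(cathode) − E°(anode) = +1.50 − (−0.41) = +1.91 V.

+1.91 V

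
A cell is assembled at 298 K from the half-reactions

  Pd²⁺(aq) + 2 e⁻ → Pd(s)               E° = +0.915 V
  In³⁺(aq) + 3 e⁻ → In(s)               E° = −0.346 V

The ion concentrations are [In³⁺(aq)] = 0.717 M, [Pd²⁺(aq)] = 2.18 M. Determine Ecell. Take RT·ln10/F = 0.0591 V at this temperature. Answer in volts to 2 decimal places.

Pd²⁺/Pd is reduced (cathode, E° = +0.915 V) and In³⁺/In is oxidized (anode).
E°cell = E°cat − E°an = +0.915 − (−0.346) = +1.261 V; n = 6.
The balanced reaction is 3 Pd²⁺(aq) + 2 In(s) → 3 Pd(s) + 2 In³⁺(aq), so Q = [In³⁺(aq)]^2 / [Pd²⁺(aq)]^3 = 0.0496 and log Q = −1.304.
Applying E = E° − (RT ln10/nF)·log Q gives +1.261 − (0.0591/6)(−1.304) = +1.27 V.

+1.27 V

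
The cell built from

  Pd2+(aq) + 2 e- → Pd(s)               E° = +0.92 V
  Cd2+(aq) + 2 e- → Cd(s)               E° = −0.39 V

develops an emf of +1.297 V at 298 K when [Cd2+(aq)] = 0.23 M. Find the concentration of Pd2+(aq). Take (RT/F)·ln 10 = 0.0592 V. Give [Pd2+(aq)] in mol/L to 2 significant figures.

Pd²⁺/Pd is the cathode (higher E°); E°cell = +0.92 − (−0.39) = +1.31 V with n = 2.
Rearranging E = E° − (0.0592/n)·log Q gives log Q = 2(+1.31 − (+1.297))/0.0592 = 0.439.
Balancing electrons gives Pd2+(aq) + Cd(s) → Pd(s) + Cd2+(aq); thus Q = [Cd2+(aq)] / [Pd2+(aq)].
Substituting the known concentrations and solving, log [Pd2+(aq)] = −1.077 and [Pd2+(aq)] = 0.084 M.

0.084 M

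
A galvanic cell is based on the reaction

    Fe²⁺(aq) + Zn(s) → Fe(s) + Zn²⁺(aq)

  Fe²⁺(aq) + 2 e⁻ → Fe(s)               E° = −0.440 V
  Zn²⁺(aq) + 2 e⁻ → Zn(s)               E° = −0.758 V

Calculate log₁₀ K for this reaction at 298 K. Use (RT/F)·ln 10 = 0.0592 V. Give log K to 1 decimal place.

log K = 10.7

The Fe²⁺/Fe couple is reduced (cathode); E°cell = −0.440 − (−0.758) = +0.318 V with n = 2.
At equilibrium E = 0, so log K = nE°cell / 0.0592 = (2)(+0.318) / 0.0592 = 10.7.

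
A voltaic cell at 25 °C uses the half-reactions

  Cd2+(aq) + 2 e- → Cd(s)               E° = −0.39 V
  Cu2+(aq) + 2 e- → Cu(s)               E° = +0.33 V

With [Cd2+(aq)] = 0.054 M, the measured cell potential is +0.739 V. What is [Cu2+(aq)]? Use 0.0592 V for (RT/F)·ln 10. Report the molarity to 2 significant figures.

0.24 M

The Cu²⁺/Cu couple has the larger reduction potential, so it is the cathode: E°cell = +0.33 − (−0.39) = +0.72 V and n = 2.
Rearranging E = E° − (0.0592/n)·log Q gives log Q = 2(+0.72 − (+0.739))/0.0592 = −0.642.
For Cu2+(aq) + Cd(s) → Cu(s) + Cd2+(aq), the reaction quotient is Q = [Cd2+(aq)] / [Cu2+(aq)].
Solving for the unknown gives log [Cu2+(aq)] = −0.626, so [Cu2+(aq)] ≈ 0.24 M.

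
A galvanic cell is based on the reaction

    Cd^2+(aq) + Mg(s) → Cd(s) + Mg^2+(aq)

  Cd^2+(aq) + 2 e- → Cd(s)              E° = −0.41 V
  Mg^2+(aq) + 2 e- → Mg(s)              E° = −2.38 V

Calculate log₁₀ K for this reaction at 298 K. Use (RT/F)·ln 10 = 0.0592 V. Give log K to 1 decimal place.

log K = 66.6

The Cd²⁺/Cd couple is reduced (cathode); E°cell = −0.41 − (−2.38) = +1.97 V with n = 2.
At equilibrium E = 0, so log K = nE°cell / 0.0592 = (2)(+1.97) / 0.0592 = 66.6.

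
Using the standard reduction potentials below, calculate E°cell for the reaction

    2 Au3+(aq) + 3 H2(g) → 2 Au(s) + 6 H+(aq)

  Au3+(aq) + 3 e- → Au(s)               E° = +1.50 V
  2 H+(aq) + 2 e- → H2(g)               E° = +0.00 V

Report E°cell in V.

+1.50 V

In the reaction as written, Au3+(aq) is reduced (cathode) and H+(aq) is produced by oxidation at the anode.
E°cell = E°(cathode) − E°(anode) = +1.50 − (+0.00) = +1.50 V.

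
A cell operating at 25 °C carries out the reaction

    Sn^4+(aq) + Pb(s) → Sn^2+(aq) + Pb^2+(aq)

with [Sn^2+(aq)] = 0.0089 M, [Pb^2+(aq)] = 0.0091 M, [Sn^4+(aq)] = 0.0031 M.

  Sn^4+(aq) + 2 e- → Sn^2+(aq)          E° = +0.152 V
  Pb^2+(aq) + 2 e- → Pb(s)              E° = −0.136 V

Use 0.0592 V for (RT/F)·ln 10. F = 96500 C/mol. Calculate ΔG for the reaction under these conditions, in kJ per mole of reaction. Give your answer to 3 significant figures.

The standard cell potential is +0.152 − (−0.136) = +0.288 V, with n = 2 electrons in the balanced equation.
Here Q = ([Sn^2+(aq)]·[Pb^2+(aq)]) / [Sn^4+(aq)] = 0.0261 (log Q = −1.583), giving E = +0.288 − (0.0592/2)·(−1.583) = +0.3349 V.
Finally ΔG = −nFE = −(2)(96500 C/mol)(+0.3349 V) = −64.6 kJ/mol.

−64.6 kJ/mol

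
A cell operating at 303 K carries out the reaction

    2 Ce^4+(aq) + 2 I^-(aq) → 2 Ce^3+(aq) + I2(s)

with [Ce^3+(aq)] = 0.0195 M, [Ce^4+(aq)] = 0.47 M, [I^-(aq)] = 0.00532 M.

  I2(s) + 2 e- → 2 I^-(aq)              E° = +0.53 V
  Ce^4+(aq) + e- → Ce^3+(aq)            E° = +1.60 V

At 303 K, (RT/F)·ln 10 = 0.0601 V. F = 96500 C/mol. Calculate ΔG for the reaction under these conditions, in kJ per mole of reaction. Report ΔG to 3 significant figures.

−196 kJ/mol

E°cell = +1.60 − (+0.53) = +1.07 V; the balanced reaction transfers n = 2 electrons.
The reaction quotient is [Ce^3+(aq)]^2 / ([Ce^4+(aq)]^2·[I^-(aq)]^2) = 60.8; by Nernst, E = +1.07 − (0.0601/2)(1.784) = +1.0164 V.
ΔG = −nFE = −(2)(96500)(+1.0164) J/mol = −196 kJ/mol.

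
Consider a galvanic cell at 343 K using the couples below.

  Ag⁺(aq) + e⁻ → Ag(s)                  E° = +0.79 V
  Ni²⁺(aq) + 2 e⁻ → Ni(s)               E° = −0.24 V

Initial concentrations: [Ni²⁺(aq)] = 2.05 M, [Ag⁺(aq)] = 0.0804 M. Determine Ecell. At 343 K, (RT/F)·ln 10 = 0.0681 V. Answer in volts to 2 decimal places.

+0.94 V

Since E°(Ag⁺/Ag) > E°(Ni²⁺/Ni), Ag⁺/Ag serves as the cathode.
E°cell = E°cat − E°an = +0.79 − (−0.24) = +1.03 V; n = 2.
For the overall reaction 2 Ag⁺(aq) + Ni(s) → 2 Ag(s) + Ni²⁺(aq), Q = [Ni²⁺(aq)] / [Ag⁺(aq)]^2 = 317, giving log Q = 2.501.
E = E° − (0.0681/n)·log Q = +1.03 − (0.0681/2)(2.501) = +0.94 V.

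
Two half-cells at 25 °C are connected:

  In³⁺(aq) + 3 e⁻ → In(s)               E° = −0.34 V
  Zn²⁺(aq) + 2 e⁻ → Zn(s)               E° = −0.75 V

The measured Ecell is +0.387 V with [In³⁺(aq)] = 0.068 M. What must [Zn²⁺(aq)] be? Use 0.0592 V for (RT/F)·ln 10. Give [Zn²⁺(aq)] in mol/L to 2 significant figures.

In³⁺/In is the cathode (higher E°); E°cell = −0.34 − (−0.75) = +0.41 V with n = 6.
From the Nernst equation, log Q = n(E° − E)/0.0592 = 6·(+0.41 − (+0.387))/0.0592 = 2.331.
Balancing electrons gives 2 In³⁺(aq) + 3 Zn(s) → 2 In(s) + 3 Zn²⁺(aq); thus Q = [Zn²⁺(aq)]^3 / [In³⁺(aq)]^2.
Substituting the known concentrations and solving, log [Zn²⁺(aq)] = −0.001 and [Zn²⁺(aq)] = 1.0 M.

1.0 M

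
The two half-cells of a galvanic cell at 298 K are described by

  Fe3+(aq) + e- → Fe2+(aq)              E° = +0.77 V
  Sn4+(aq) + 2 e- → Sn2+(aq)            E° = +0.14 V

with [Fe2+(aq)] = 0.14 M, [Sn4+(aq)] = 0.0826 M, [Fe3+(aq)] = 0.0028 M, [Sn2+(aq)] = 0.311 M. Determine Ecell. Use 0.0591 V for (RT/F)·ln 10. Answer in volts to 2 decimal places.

The Fe³⁺/Fe²⁺ couple has the more positive E°, so it is the cathode; Sn⁴⁺/Sn²⁺ is the anode.
The standard potential is +0.77 − (+0.14) = +0.63 V and the balanced reaction transfers n = 2 electrons.
For the overall reaction 2 Fe3+(aq) + Sn2+(aq) → 2 Fe2+(aq) + Sn4+(aq), Q = ([Fe2+(aq)]^2·[Sn4+(aq)]) / ([Fe3+(aq)]^2·[Sn2+(aq)]) = 664, giving log Q = 2.822.
Applying E = E° − (RT ln10/nF)·log Q gives +0.63 − (0.0591/2)(2.822) = +0.55 V.

+0.55 V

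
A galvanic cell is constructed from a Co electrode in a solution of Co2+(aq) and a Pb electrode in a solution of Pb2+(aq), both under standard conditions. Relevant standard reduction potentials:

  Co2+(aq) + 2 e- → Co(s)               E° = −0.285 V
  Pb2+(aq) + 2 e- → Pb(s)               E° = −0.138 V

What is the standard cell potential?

+0.147 V

Of the two couples in this cell, the one with the more positive reduction potential is reduced at the cathode: here that is Pb²⁺/Pb (−0.138 V); Co²⁺/Co (−0.285 V) is the anode.
E°cell = E°(cathode) − E°(anode) = −0.138 − (−0.285) = +0.147 V.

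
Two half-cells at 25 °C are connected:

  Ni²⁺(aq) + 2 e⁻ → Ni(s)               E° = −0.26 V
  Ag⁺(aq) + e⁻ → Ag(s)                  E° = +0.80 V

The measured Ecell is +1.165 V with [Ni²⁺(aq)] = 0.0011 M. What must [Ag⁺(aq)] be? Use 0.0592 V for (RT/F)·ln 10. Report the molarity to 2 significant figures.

The Ag⁺/Ag couple has the larger reduction potential, so it is the cathode: E°cell = +0.80 − (−0.26) = +1.06 V and n = 2.
From the Nernst equation, log Q = n(E° − E)/0.0592 = 2·(+1.06 − (+1.165))/0.0592 = −3.547.
The balanced reaction is 2 Ag⁺(aq) + Ni(s) → 2 Ag(s) + Ni²⁺(aq), so Q = [Ni²⁺(aq)] / [Ag⁺(aq)]^2.
Substituting the known concentrations and solving, log [Ag⁺(aq)] = 0.294 and [Ag⁺(aq)] = 2.0 M.

2.0 M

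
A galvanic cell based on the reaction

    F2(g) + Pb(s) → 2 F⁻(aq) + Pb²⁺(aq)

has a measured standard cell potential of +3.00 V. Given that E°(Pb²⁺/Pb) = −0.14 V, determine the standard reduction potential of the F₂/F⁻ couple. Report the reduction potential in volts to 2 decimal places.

In the reaction as written the F₂/F⁻ couple is reduced (cathode) and Pb²⁺/Pb is oxidized (anode), so E°cell = E°(F₂/F⁻) − E°(Pb²⁺/Pb).
E°(F₂/F⁻) = E°cell + E°(anode) = +3.00 + (−0.14) = +2.86 V.

+2.86 V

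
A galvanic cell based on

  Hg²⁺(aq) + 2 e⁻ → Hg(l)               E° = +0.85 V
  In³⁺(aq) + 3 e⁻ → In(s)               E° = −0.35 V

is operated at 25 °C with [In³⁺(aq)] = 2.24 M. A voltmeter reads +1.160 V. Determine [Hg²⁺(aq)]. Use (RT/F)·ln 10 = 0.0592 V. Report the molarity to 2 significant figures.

0.076 M

The Hg²⁺/Hg couple has the larger reduction potential, so it is the cathode: E°cell = +0.85 − (−0.35) = +1.20 V and n = 6.
Rearranging E = E° − (0.0592/n)·log Q gives log Q = 6(+1.20 − (+1.160))/0.0592 = 4.054.
Balancing electrons gives 3 Hg²⁺(aq) + 2 In(s) → 3 Hg(l) + 2 In³⁺(aq); thus Q = [In³⁺(aq)]^2 / [Hg²⁺(aq)]^3.
Isolating [Hg²⁺(aq)] in Q = 10^{4.054} yields log [Hg²⁺(aq)] = −1.118, i.e. 0.076 M.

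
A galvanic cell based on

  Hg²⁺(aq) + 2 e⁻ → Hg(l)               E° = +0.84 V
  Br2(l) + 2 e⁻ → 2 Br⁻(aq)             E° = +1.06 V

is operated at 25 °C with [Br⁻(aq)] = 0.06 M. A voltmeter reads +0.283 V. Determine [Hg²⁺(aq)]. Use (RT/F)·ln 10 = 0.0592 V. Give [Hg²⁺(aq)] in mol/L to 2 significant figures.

With Br₂/Br⁻ at the cathode and Hg²⁺/Hg at the anode, E°cell = +1.06 − (+0.84) = +0.22 V (n = 2).
Rearranging E = E° − (0.0592/n)·log Q gives log Q = 2(+0.22 − (+0.283))/0.0592 = −2.128.
Balancing electrons gives Br2(l) + Hg(l) → 2 Br⁻(aq) + Hg²⁺(aq); thus Q = [Br⁻(aq)]^2·[Hg²⁺(aq)].
Isolating [Hg²⁺(aq)] in Q = 10^{−2.128} yields log [Hg²⁺(aq)] = 0.316, i.e. 2.1 M.

2.1 M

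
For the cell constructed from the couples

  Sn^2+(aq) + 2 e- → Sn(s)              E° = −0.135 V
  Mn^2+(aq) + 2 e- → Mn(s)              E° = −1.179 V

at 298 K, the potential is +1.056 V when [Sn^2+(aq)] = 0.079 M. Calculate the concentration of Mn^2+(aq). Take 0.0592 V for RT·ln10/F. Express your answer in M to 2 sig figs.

0.031 M

With Sn²⁺/Sn at the cathode and Mn²⁺/Mn at the anode, E°cell = −0.135 − (−1.179) = +1.044 V (n = 2).
Rearranging E = E° − (0.0592/n)·log Q gives log Q = 2(+1.044 − (+1.056))/0.0592 = −0.405.
For Sn^2+(aq) + Mn(s) → Sn(s) + Mn^2+(aq), the reaction quotient is Q = [Mn^2+(aq)] / [Sn^2+(aq)].
Isolating [Mn^2+(aq)] in Q = 10^{−0.405} yields log [Mn^2+(aq)] = −1.507, i.e. 0.031 M.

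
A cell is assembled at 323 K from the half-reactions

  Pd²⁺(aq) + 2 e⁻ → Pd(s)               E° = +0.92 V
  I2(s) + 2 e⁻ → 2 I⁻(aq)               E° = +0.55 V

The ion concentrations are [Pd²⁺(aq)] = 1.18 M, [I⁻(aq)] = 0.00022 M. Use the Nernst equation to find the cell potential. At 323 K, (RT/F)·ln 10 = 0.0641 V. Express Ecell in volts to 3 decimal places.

Since E°(Pd²⁺/Pd) > E°(I₂/I⁻), Pd²⁺/Pd serves as the cathode.
The standard potential is +0.92 − (+0.55) = +0.37 V and the balanced reaction transfers n = 2 electrons.
For the overall reaction Pd²⁺(aq) + 2 I⁻(aq) → Pd(s) + I2(s), Q = 1 / ([Pd²⁺(aq)]·[I⁻(aq)]^2) = 1.75×10^7, giving log Q = 7.243.
Applying E = E° − (RT ln10/nF)·log Q gives +0.37 − (0.0641/2)(7.243) = +0.138 V.

+0.138 V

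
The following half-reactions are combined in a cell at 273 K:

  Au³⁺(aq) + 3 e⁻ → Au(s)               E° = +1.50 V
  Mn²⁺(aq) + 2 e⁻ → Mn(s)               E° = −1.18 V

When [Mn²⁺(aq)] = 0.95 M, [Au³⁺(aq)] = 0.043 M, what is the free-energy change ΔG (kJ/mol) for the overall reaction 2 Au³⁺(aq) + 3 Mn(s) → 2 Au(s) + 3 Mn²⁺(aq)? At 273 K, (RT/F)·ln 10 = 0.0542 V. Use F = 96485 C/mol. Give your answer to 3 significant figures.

The standard cell potential is +1.50 − (−1.18) = +2.68 V, with n = 6 electrons in the balanced equation.
The reaction quotient is [Mn²⁺(aq)]^3 / [Au³⁺(aq)]^2 = 464; by Nernst, E = +2.68 − (0.0542/6)(2.666) = +2.6559 V.
Finally ΔG = −nFE = −(6)(96485 C/mol)(+2.6559 V) = −1540 kJ/mol.

−1540 kJ/mol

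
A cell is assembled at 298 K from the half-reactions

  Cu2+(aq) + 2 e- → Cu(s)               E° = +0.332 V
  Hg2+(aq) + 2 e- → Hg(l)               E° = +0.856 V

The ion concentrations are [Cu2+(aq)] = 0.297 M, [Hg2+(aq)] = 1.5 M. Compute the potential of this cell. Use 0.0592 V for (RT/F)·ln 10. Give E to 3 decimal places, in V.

Since E°(Hg²⁺/Hg) > E°(Cu²⁺/Cu), Hg²⁺/Hg serves as the cathode.
The standard potential is +0.856 − (+0.332) = +0.524 V and the balanced reaction transfers n = 2 electrons.
The balanced reaction is Hg2+(aq) + Cu(s) → Hg(l) + Cu2+(aq), so Q = [Cu2+(aq)] / [Hg2+(aq)] = 0.198 and log Q = −0.703.
Applying E = E° − (RT ln10/nF)·log Q gives +0.524 − (0.0592/2)(−0.703) = +0.545 V.

+0.545 V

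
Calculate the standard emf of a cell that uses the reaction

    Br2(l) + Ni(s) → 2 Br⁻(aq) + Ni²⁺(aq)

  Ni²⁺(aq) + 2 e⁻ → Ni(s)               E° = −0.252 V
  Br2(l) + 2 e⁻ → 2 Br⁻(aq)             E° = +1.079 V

+1.331 V

Br2(l) gains electrons, so the Br₂/Br⁻ couple is the cathode; the Ni²⁺/Ni couple is the anode.
E°cell = E°(cathode) − E°(anode) = +1.079 − (−0.252) = +1.331 V.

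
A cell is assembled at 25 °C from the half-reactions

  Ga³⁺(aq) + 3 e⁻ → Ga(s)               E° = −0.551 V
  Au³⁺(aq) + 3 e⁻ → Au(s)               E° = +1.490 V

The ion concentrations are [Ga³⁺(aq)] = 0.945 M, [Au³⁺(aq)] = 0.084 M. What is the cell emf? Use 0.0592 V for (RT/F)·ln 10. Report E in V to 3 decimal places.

Au³⁺/Au is reduced (cathode, E° = +1.490 V) and Ga³⁺/Ga is oxidized (anode).
The standard potential is +1.490 − (−0.551) = +2.041 V and the balanced reaction transfers n = 3 electrons.
The balanced reaction is Au³⁺(aq) + Ga(s) → Au(s) + Ga³⁺(aq), so Q = [Ga³⁺(aq)] / [Au³⁺(aq)] = 11.2 and log Q = 1.051.
E = E° − (0.0592/n)·log Q = +2.041 − (0.0592/3)(1.051) = +2.020 V.

+2.020 V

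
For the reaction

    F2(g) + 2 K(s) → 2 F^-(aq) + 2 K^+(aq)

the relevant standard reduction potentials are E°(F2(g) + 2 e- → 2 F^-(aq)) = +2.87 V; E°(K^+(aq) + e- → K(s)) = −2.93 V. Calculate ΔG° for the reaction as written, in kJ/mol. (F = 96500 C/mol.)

In the reaction as written F2(g) is reduced, so the F₂/F⁻ couple is the cathode and K⁺/K is the anode.
E°cell = +2.87 − (−2.93) = +5.80 V; balancing electrons gives n = 2.
ΔG° = −nFE°cell = −(2)(96500)(+5.80) J/mol = −1119 kJ/mol.

−1119 kJ/mol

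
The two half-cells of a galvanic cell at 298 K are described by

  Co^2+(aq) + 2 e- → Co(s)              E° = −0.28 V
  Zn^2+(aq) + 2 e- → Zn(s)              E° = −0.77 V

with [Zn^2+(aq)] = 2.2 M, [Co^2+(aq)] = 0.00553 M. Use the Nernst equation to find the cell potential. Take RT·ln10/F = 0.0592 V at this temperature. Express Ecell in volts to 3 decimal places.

Since E°(Co²⁺/Co) > E°(Zn²⁺/Zn), Co²⁺/Co serves as the cathode.
E°cell = −0.28 − (−0.77) = +0.49 V, with n = 2 electrons transferred.
The balanced reaction is Co^2+(aq) + Zn(s) → Co(s) + Zn^2+(aq), so Q = [Zn^2+(aq)] / [Co^2+(aq)] = 398 and log Q = 2.600.
E = E° − (0.0592/n)·log Q = +0.49 − (0.0592/2)(2.600) = +0.413 V.

+0.413 V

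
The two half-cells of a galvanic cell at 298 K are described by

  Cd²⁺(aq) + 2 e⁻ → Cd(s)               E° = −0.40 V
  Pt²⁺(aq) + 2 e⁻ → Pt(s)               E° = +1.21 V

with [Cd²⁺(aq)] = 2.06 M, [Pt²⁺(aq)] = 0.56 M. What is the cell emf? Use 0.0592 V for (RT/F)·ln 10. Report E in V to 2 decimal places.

+1.59 V

The Pt²⁺/Pt couple has the more positive E°, so it is the cathode; Cd²⁺/Cd is the anode.
E°cell = +1.21 − (−0.40) = +1.61 V, with n = 2 electrons transferred.
The balanced reaction is Pt²⁺(aq) + Cd(s) → Pt(s) + Cd²⁺(aq), so Q = [Cd²⁺(aq)] / [Pt²⁺(aq)] = 3.68 and log Q = 0.566.
By the Nernst equation, E = +1.61 − (0.0592/2)·(0.566) = +1.59 V.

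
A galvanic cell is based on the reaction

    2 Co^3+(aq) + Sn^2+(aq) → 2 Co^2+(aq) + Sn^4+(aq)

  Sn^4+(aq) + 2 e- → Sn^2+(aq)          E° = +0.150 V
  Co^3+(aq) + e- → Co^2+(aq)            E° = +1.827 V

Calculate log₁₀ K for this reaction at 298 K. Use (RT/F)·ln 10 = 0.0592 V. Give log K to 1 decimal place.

log K = 56.7

The Co³⁺/Co²⁺ couple is reduced (cathode); E°cell = +1.827 − (+0.150) = +1.677 V with n = 2.
At equilibrium E = 0, so log K = nE°cell / 0.0592 = (2)(+1.677) / 0.0592 = 56.7.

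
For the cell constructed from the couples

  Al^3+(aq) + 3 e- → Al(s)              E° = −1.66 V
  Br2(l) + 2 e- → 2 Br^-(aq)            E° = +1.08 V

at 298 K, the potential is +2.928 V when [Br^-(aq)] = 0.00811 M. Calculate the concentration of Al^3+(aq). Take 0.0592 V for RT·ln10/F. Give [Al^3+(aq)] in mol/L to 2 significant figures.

0.00056 M

Br₂/Br⁻ is the cathode (higher E°); E°cell = +1.08 − (−1.66) = +2.74 V with n = 6.
From the Nernst equation, log Q = n(E° − E)/0.0592 = 6·(+2.74 − (+2.928))/0.0592 = −19.054.
The balanced reaction is 3 Br2(l) + 2 Al(s) → 6 Br^-(aq) + 2 Al^3+(aq), so Q = [Br^-(aq)]^6·[Al^3+(aq)]^2.
Solving for the unknown gives log [Al^3+(aq)] = −3.254, so [Al^3+(aq)] ≈ 0.00056 M.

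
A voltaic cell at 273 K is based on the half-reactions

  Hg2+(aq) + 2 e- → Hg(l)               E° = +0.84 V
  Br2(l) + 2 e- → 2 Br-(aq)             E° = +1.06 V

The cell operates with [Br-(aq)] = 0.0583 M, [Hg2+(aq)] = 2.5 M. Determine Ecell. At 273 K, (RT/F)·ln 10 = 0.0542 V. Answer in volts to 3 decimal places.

Since E°(Br₂/Br⁻) > E°(Hg²⁺/Hg), Br₂/Br⁻ serves as the cathode.
E°cell = +1.06 − (+0.84) = +0.22 V, with n = 2 electrons transferred.
The balanced reaction is Br2(l) + Hg(l) → 2 Br-(aq) + Hg2+(aq), so Q = [Br-(aq)]^2·[Hg2+(aq)] = 0.0085 and log Q = −2.071.
Applying E = E° − (RT ln10/nF)·log Q gives +0.22 − (0.0542/2)(−2.071) = +0.276 V.

+0.276 V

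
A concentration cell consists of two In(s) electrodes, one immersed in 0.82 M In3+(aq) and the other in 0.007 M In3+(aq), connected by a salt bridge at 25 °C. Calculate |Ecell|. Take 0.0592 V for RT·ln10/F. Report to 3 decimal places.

0.041 V

For a concentration cell E°cell = 0, since both electrodes use the same couple.
The compartment with the higher In3+(aq) concentration (0.82 M) acts as the cathode; ions are reduced there and produced at the dilute (0.007 M) anode.
With n = 3, Ecell = −(0.0592/3)·log([dilute]/[conc]) = −(0.0592/3)·log(0.007/0.82) = +0.041 V.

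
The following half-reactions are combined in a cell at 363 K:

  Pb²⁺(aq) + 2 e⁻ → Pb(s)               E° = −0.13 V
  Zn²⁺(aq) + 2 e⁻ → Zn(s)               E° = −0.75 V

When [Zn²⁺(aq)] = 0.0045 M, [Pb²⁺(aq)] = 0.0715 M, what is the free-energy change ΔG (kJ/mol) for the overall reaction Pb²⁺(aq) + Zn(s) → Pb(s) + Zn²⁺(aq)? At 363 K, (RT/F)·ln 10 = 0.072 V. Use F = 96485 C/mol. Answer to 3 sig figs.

With Pb²⁺/Pb reduced at the cathode, E°cell = −0.13 − (−0.75) = +0.62 V and n = 2.
Here Q = [Zn²⁺(aq)] / [Pb²⁺(aq)] = 0.0629 (log Q = −1.201), giving E = +0.62 − (0.072/2)·(−1.201) = +0.6632 V.
Then ΔG = −nFE = −2 × 96485 × +0.6632 J/mol = −128 kJ/mol.

−128 kJ/mol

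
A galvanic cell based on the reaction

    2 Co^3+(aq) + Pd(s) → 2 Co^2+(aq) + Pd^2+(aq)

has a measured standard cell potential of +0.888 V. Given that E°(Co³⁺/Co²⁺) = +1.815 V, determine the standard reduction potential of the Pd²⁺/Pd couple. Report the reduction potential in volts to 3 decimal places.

+0.927 V

In the reaction as written the Co³⁺/Co²⁺ couple is reduced (cathode) and Pd²⁺/Pd is oxidized (anode), so E°cell = E°(Co³⁺/Co²⁺) − E°(Pd²⁺/Pd).
E°(Pd²⁺/Pd) = E°(cathode) − E°cell = +1.815 − (+0.888) = +0.927 V.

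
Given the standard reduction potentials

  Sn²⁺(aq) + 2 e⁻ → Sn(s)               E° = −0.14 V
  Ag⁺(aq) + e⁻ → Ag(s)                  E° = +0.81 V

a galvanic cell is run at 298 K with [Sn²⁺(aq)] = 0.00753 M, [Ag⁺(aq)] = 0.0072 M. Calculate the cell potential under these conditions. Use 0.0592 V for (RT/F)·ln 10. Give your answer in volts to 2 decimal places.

Ag⁺/Ag is reduced (cathode, E° = +0.81 V) and Sn²⁺/Sn is oxidized (anode).
E°cell = E°cat − E°an = +0.81 − (−0.14) = +0.95 V; n = 2.
The balanced reaction is 2 Ag⁺(aq) + Sn(s) → 2 Ag(s) + Sn²⁺(aq), so Q = [Sn²⁺(aq)] / [Ag⁺(aq)]^2 = 145 and log Q = 2.162.
Applying E = E° − (RT ln10/nF)·log Q gives +0.95 − (0.0592/2)(2.162) = +0.89 V.

+0.89 V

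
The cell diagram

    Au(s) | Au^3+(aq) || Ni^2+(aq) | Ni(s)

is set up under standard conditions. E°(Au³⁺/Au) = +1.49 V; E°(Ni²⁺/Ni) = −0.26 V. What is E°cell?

−1.75 V

By convention the left-hand electrode in cell notation is the anode (oxidation) and the right-hand electrode is the cathode (reduction).
E°cell = E°(right) − E°(left) = −0.26 − (+1.49) = −1.75 V.
The negative sign shows that, as written, the cell would require an external voltage to drive the reaction.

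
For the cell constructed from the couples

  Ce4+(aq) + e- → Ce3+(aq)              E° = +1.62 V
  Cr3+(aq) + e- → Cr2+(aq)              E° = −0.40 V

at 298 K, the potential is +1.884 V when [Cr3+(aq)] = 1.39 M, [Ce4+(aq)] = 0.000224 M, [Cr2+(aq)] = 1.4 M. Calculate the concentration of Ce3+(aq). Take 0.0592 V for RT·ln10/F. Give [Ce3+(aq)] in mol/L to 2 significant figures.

0.045 M

The Ce⁴⁺/Ce³⁺ couple has the larger reduction potential, so it is the cathode: E°cell = +1.62 − (−0.40) = +2.02 V and n = 1.
From the Nernst equation, log Q = n(E° − E)/0.0592 = 1·(+2.02 − (+1.884))/0.0592 = 2.297.
The balanced reaction is Ce4+(aq) + Cr2+(aq) → Ce3+(aq) + Cr3+(aq), so Q = ([Ce3+(aq)]·[Cr3+(aq)]) / ([Ce4+(aq)]·[Cr2+(aq)]).
Solving for the unknown gives log [Ce3+(aq)] = −1.350, so [Ce3+(aq)] ≈ 0.045 M.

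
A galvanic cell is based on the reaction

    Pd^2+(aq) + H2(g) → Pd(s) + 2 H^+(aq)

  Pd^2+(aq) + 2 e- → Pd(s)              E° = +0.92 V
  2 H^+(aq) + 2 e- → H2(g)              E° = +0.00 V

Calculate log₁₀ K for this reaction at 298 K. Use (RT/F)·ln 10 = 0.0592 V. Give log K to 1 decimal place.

The Pd²⁺/Pd couple is reduced (cathode); E°cell = +0.92 − (+0.00) = +0.92 V with n = 2.
At equilibrium E = 0, so log K = nE°cell / 0.0592 = (2)(+0.92) / 0.0592 = 31.1.

log K = 31.1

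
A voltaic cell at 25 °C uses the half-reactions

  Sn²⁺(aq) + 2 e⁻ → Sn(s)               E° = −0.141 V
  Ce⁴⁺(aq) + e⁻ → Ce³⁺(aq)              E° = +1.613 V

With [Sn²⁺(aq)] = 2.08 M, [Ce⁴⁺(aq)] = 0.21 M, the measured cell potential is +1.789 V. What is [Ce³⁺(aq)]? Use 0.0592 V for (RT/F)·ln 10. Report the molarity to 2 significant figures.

The Ce⁴⁺/Ce³⁺ couple has the larger reduction potential, so it is the cathode: E°cell = +1.613 − (−0.141) = +1.754 V and n = 2.
From the Nernst equation, log Q = n(E° − E)/0.0592 = 2·(+1.754 − (+1.789))/0.0592 = −1.182.
For 2 Ce⁴⁺(aq) + Sn(s) → 2 Ce³⁺(aq) + Sn²⁺(aq), the reaction quotient is Q = ([Ce³⁺(aq)]^2·[Sn²⁺(aq)]) / [Ce⁴⁺(aq)]^2.
Isolating [Ce³⁺(aq)] in Q = 10^{−1.182} yields log [Ce³⁺(aq)] = −1.428, i.e. 0.037 M.

0.037 M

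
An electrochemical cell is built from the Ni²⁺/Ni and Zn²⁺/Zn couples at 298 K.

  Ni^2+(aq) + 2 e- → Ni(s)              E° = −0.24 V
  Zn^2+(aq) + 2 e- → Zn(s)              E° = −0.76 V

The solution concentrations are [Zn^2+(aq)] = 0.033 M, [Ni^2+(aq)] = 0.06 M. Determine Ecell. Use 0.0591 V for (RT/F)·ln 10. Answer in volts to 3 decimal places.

Ni²⁺/Ni is reduced (cathode, E° = −0.24 V) and Zn²⁺/Zn is oxidized (anode).
The standard potential is −0.24 − (−0.76) = +0.52 V and the balanced reaction transfers n = 2 electrons.
Balancing gives Ni^2+(aq) + Zn(s) → Ni(s) + Zn^2+(aq); hence Q = [Zn^2+(aq)] / [Ni^2+(aq)] = 0.55 (log Q = −0.260).
Applying E = E° − (RT ln10/nF)·log Q gives +0.52 − (0.0591/2)(−0.260) = +0.528 V.

+0.528 V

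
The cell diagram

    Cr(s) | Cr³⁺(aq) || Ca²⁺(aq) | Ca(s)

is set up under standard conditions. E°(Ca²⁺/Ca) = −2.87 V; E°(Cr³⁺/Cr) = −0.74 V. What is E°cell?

−2.13 V

By convention the left-hand electrode in cell notation is the anode (oxidation) and the right-hand electrode is the cathode (reduction).
E°cell = E°(right) − E°(left) = −2.87 − (−0.74) = −2.13 V.
The negative sign shows that, as written, the cell would require an external voltage to drive the reaction.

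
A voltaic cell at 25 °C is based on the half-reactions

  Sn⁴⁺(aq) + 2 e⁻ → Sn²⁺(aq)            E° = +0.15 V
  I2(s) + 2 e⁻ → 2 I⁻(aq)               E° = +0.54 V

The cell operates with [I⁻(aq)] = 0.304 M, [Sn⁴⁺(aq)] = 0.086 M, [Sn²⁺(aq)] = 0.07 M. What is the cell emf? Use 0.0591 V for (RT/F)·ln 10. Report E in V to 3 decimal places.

+0.418 V

Since E°(I₂/I⁻) > E°(Sn⁴⁺/Sn²⁺), I₂/I⁻ serves as the cathode.
E°cell = +0.54 − (+0.15) = +0.39 V, with n = 2 electrons transferred.
The balanced reaction is I2(s) + Sn²⁺(aq) → 2 I⁻(aq) + Sn⁴⁺(aq), so Q = ([I⁻(aq)]^2·[Sn⁴⁺(aq)]) / [Sn²⁺(aq)] = 0.114 and log Q = −0.945.
Applying E = E° − (RT ln10/nF)·log Q gives +0.39 − (0.0591/2)(−0.945) = +0.418 V.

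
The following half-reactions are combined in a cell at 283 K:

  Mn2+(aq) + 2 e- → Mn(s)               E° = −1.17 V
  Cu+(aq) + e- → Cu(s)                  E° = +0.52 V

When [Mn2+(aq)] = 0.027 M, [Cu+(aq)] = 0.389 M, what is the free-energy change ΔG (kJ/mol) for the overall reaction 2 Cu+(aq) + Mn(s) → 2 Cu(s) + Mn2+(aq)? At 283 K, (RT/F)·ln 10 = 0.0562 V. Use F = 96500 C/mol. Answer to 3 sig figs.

−330 kJ/mol

The standard cell potential is +0.52 − (−1.17) = +1.69 V, with n = 2 electrons in the balanced equation.
Here Q = [Mn2+(aq)] / [Cu+(aq)]^2 = 0.178 (log Q = −0.749), giving E = +1.69 − (0.0562/2)·(−0.749) = +1.7110 V.
ΔG = −nFE = −(2)(96500)(+1.7110) J/mol = −330 kJ/mol.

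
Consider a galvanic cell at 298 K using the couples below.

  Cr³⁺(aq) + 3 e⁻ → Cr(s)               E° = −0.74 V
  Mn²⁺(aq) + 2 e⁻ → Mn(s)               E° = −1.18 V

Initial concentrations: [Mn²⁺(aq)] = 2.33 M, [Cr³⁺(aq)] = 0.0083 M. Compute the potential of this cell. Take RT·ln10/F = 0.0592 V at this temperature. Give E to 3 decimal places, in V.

Cr³⁺/Cr is reduced (cathode, E° = −0.74 V) and Mn²⁺/Mn is oxidized (anode).
E°cell = −0.74 − (−1.18) = +0.44 V, with n = 6 electrons transferred.
The balanced reaction is 2 Cr³⁺(aq) + 3 Mn(s) → 2 Cr(s) + 3 Mn²⁺(aq), so Q = [Mn²⁺(aq)]^3 / [Cr³⁺(aq)]^2 = 1.84×10^5 and log Q = 5.264.
By the Nernst equation, E = +0.44 − (0.0592/6)·(5.264) = +0.388 V.

+0.388 V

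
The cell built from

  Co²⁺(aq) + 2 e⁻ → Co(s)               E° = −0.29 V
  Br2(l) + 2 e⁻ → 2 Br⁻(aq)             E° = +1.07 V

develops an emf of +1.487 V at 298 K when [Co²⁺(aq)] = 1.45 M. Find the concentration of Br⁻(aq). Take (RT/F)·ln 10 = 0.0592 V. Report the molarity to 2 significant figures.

0.0059 M

The Br₂/Br⁻ couple has the larger reduction potential, so it is the cathode: E°cell = +1.07 − (−0.29) = +1.36 V and n = 2.
Rearranging E = E° − (0.0592/n)·log Q gives log Q = 2(+1.36 − (+1.487))/0.0592 = −4.291.
The balanced reaction is Br2(l) + Co(s) → 2 Br⁻(aq) + Co²⁺(aq), so Q = [Br⁻(aq)]^2·[Co²⁺(aq)].
Isolating [Br⁻(aq)] in Q = 10^{−4.291} yields log [Br⁻(aq)] = −2.226, i.e. 0.0059 M.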